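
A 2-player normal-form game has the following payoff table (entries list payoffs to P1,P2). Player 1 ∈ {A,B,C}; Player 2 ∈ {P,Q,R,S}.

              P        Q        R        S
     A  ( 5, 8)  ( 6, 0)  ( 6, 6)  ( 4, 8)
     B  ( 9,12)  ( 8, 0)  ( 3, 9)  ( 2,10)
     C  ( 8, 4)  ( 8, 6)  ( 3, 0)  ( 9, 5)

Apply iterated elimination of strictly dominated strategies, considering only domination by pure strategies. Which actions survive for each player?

P2 drop R (P beats it: A:8>6 B:12>9 C:4>0)
P1 drop A (C beats it: P:8>5 Q:8>6 S:9>4)
P1→{B,C} P2→{P,Q,S}

IESDS → P1:{B,C} P2:{P,Q,S}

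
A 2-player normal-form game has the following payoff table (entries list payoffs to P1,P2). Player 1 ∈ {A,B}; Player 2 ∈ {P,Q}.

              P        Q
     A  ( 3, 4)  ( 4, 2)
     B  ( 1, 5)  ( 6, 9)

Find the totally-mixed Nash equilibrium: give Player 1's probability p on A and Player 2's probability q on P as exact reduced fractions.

P1 indiff ⇒ q·3+(1-q)·4 = q·1+(1-q)·6 ⇒ q(2) = (1-q)(2) ⇒ q = 1/2
P2 indiff ⇒ p·4+(1-p)·5 = p·2+(1-p)·9 ⇒ p(2) = (1-p)(4) ⇒ p = 2/3

(p,q) = (2/3, 1/2)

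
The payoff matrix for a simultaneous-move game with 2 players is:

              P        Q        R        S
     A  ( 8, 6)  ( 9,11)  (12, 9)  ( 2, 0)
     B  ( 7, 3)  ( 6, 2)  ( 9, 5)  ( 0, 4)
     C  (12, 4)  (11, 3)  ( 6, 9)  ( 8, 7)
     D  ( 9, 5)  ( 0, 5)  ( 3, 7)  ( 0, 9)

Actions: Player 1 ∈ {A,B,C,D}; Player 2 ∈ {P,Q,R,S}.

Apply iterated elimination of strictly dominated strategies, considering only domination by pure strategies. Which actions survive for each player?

IESDS → P1:{A,C} P2:{Q,R}

P1 drop B (A beats it: P:8>7 Q:9>6 R:12>9 S:2>0)
P1 drop D (C beats it: P:12>9 Q:11>0 R:6>3 S:8>0)
P2 drop P (R beats it: A:9>6 C:9>4)
P2 drop S (R beats it: A:9>0 C:9>7)
P1→{A,C} P2→{Q,R}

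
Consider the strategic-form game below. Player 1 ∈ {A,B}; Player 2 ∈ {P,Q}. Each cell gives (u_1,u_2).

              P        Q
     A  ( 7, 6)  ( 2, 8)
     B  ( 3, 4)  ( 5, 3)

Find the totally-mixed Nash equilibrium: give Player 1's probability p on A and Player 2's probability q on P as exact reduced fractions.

P1 indiff ⇒ q·7+(1-q)·2 = q·3+(1-q)·5 ⇒ q(4) = (1-q)(3) ⇒ q = 3/7
P2 indiff ⇒ p·6+(1-p)·4 = p·8+(1-p)·3 ⇒ p(-2) = (1-p)(-1) ⇒ p = 1/3

(p,q) = (1/3, 3/7)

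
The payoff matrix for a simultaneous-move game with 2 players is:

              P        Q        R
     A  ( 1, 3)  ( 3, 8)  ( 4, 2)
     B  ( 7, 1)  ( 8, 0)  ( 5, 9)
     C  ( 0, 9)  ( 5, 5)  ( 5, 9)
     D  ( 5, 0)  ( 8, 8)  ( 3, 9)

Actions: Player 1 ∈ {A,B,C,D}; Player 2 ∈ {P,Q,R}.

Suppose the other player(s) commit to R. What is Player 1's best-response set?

BR_1 = {B,C}

u_1(A vs R) = 4
u_1(B vs R) = 5
u_1(C vs R) = 5
u_1(D vs R) = 3
max payoff 5 at {B,C}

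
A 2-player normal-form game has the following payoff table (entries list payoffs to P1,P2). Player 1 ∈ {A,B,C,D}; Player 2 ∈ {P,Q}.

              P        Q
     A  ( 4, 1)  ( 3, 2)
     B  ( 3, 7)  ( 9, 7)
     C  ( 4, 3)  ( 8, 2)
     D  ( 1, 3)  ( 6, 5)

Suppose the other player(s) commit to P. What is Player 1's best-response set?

P1 best: {A,C}

u_1(A vs P) = 4
u_1(B vs P) = 3
u_1(C vs P) = 4
u_1(D vs P) = 1
max payoff 4 at {A,C}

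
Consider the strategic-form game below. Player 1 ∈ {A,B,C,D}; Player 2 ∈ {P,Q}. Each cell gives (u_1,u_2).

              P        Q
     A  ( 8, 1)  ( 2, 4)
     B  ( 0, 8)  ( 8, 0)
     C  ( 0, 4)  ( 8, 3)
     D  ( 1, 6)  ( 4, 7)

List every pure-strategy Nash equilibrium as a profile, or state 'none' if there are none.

No pure NE.

(A,P): not NE [P2→Q gives 4>1]
(A,Q): not NE [P1→C gives 8>2]
(B,P): not NE [P1→A gives 8>0]
(B,Q): not NE [P2→P gives 8>0]
(C,P): not NE [P1→A gives 8>0]
(C,Q): not NE [P2→P gives 4>3]
(D,P): not NE [P1→A gives 8>1; P2→Q gives 7>6]
(D,Q): not NE [P1→C gives 8>4]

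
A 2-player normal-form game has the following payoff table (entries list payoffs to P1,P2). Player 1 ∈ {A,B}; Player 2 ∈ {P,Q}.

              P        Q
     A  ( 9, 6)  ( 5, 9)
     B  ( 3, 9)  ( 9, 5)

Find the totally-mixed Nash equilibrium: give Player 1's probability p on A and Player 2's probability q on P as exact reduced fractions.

P1 indiff ⇒ q·9+(1-q)·5 = q·3+(1-q)·9 ⇒ q(6) = (1-q)(4) ⇒ q = 2/5
P2 indiff ⇒ p·6+(1-p)·9 = p·9+(1-p)·5 ⇒ p(-3) = (1-p)(-4) ⇒ p = 4/7

P1 mixes 4/7 on A; P2 mixes 2/5 on P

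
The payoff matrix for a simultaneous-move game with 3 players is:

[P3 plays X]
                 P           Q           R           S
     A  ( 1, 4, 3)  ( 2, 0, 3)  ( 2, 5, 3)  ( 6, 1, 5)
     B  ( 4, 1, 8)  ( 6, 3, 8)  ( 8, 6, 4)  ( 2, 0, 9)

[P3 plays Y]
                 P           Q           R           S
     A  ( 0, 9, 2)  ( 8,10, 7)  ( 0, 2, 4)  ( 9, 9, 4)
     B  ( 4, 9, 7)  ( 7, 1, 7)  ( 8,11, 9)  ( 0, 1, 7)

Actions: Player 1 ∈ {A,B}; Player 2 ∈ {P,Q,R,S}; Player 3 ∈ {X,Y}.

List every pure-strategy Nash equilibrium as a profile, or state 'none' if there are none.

(A,P,X): not NE [P1→B gives 4>1; P2→R gives 5>4]
(A,P,Y): not NE [P1→B gives 4>0; P2→Q gives 10>9; P3→X gives 3>2]
(A,Q,X): not NE [P1→B gives 6>2; P2→R gives 5>0; P3→Y gives 7>3]
(A,Q,Y): NE
(A,R,X): not NE [P1→B gives 8>2; P3→Y gives 4>3]
(A,R,Y): not NE [P1→B gives 8>0; P2→Q gives 10>2]
(A,S,X): not NE [P2→R gives 5>1]
(A,S,Y): not NE [P2→Q gives 10>9; P3→X gives 5>4]
(B,P,X): not NE [P2→R gives 6>1]
(B,P,Y): not NE [P2→R gives 11>9; P3→X gives 8>7]
(B,Q,X): not NE [P2→R gives 6>3]
(B,Q,Y): not NE [P1→A gives 8>7; P2→R gives 11>1; P3→X gives 8>7]
(B,R,X): not NE [P3→Y gives 9>4]
(B,R,Y): NE
(B,S,X): not NE [P1→A gives 6>2; P2→R gives 6>0]
(B,S,Y): not NE [P1→A gives 9>0; P2→R gives 11>1; P3→X gives 9>7]

Nash profiles: (A,Q,Y), (B,R,Y)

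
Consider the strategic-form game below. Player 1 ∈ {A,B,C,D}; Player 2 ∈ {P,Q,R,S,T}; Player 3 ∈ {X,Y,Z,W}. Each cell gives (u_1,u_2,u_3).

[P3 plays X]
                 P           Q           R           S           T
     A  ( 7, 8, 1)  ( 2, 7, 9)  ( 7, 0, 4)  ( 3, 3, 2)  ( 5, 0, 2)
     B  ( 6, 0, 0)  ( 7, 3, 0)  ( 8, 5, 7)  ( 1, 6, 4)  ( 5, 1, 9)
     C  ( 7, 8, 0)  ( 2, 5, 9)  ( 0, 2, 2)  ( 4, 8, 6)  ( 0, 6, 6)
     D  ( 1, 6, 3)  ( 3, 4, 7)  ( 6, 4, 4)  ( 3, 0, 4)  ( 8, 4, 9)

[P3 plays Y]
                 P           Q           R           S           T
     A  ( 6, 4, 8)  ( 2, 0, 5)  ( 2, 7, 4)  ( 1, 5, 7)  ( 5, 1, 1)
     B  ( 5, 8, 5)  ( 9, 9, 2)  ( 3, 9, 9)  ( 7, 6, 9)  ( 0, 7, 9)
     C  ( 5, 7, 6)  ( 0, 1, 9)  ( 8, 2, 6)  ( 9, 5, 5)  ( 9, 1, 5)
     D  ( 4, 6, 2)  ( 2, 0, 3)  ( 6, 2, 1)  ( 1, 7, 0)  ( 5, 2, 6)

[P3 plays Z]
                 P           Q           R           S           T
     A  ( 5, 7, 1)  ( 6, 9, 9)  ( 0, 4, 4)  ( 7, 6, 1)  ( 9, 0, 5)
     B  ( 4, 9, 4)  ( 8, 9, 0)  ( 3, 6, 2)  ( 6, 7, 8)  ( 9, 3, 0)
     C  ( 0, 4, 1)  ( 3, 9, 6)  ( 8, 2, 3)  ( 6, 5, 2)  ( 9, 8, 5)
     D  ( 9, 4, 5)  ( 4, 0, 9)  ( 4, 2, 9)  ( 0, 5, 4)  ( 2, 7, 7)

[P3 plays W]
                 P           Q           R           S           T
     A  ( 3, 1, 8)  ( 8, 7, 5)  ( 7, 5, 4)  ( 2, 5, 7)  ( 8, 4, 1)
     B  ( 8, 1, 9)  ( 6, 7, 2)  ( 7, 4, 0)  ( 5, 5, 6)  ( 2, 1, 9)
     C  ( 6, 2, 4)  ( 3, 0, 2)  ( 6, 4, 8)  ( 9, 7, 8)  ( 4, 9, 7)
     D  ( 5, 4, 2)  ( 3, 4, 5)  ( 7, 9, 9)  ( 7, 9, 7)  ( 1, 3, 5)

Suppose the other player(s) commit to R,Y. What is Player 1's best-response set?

u_1(A vs R,Y) = 2
u_1(B vs R,Y) = 3
u_1(C vs R,Y) = 8
u_1(D vs R,Y) = 6
max payoff 8 at {C}

argmax u_1 = {C}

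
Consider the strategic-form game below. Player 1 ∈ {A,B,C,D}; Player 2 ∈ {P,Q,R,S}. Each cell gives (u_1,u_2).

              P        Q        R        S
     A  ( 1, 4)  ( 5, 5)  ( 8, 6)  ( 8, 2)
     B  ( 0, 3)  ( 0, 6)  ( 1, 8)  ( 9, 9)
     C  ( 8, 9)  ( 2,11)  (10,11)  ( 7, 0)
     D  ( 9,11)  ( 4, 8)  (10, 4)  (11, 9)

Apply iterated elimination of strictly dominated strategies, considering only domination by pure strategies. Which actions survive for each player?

Remaining: P1:{A,C,D} P2:{P,Q,R}

P1 drop B (D beats it: P:9>0 Q:4>0 R:10>1 S:11>9)
P2 drop S (P beats it: A:4>2 C:9>0 D:11>9)
P1→{A,C,D} P2→{P,Q,R}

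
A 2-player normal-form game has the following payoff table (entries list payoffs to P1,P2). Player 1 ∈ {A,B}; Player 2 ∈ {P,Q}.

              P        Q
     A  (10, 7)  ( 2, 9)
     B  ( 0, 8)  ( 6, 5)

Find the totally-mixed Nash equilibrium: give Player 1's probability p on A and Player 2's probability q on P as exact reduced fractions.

P1 mixes 3/5 on A; P2 mixes 2/7 on P

P1 indiff ⇒ q·10+(1-q)·2 = q·0+(1-q)·6 ⇒ q(10) = (1-q)(4) ⇒ q = 2/7
P2 indiff ⇒ p·7+(1-p)·8 = p·9+(1-p)·5 ⇒ p(-2) = (1-p)(-3) ⇒ p = 3/5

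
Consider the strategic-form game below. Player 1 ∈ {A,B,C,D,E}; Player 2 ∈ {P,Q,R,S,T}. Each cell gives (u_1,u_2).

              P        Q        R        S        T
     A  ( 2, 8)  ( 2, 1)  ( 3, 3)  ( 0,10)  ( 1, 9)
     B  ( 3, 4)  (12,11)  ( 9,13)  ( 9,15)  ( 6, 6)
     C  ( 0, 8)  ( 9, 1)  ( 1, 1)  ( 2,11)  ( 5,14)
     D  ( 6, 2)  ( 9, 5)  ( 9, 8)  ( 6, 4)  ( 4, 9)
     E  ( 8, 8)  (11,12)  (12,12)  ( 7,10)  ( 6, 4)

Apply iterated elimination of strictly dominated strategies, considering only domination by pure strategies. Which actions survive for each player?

Remaining: P1:{B,E} P2:{Q,R,S}

P1 drop A (B beats it: P:3>2 Q:12>2 R:9>3 S:9>0 T:6>1)
P1 drop C (B beats it: P:3>0 Q:12>9 R:9>1 S:9>2 T:6>5)
P1 drop D (E beats it: P:8>6 Q:11>9 R:12>9 S:7>6 T:6>4)
P2 drop P (Q beats it: B:11>4 E:12>8)
P2 drop T (Q beats it: B:11>6 E:12>4)
P1→{B,E} P2→{Q,R,S}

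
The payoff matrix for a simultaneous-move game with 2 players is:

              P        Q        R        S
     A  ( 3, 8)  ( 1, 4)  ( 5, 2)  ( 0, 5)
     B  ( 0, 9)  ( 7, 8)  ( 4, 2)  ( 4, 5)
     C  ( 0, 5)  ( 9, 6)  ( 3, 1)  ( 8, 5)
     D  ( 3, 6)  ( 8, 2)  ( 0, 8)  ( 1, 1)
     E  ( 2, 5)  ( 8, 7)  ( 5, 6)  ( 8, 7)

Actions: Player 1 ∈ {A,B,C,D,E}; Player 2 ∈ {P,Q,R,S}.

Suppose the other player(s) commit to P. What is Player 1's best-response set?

BR_1 = {A,D}

u_1(A vs P) = 3
u_1(B vs P) = 0
u_1(C vs P) = 0
u_1(D vs P) = 3
u_1(E vs P) = 2
max payoff 3 at {A,D}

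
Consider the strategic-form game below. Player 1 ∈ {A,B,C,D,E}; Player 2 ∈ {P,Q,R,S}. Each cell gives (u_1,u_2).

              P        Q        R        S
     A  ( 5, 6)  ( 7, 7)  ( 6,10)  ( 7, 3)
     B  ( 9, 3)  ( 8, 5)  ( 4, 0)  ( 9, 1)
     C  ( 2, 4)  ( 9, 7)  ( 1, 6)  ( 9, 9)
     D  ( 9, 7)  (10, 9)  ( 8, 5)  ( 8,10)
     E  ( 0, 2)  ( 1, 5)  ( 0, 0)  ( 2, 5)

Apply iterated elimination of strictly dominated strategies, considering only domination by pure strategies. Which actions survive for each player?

Survivors P1:{B,C,D} P2:{Q,S}

P1 drop A (D beats it: P:9>5 Q:10>7 R:8>6 S:8>7)
P1 drop E (B beats it: P:9>0 Q:8>1 R:4>0 S:9>2)
P2 drop P (Q beats it: B:5>3 C:7>4 D:9>7)
P2 drop R (Q beats it: B:5>0 C:7>6 D:9>5)
P1→{B,C,D} P2→{Q,S}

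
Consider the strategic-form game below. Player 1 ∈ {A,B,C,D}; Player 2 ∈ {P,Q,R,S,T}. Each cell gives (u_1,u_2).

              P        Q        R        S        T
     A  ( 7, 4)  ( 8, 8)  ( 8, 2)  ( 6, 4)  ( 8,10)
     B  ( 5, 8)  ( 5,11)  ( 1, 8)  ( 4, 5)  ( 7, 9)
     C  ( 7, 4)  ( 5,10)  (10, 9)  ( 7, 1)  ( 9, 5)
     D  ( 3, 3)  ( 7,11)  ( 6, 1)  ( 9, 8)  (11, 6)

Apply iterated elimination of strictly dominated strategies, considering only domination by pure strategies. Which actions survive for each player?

P1 drop B (A beats it: P:7>5 Q:8>5 R:8>1 S:6>4 T:8>7)
P2 drop P (Q beats it: A:8>4 C:10>4 D:11>3)
P2 drop R (Q beats it: A:8>2 C:10>9 D:11>1)
P1 drop C (D beats it: Q:7>5 S:9>7 T:11>9)
P2 drop S (Q beats it: A:8>4 D:11>8)
P1→{A,D} P2→{Q,T}

Remaining: P1:{A,D} P2:{Q,T}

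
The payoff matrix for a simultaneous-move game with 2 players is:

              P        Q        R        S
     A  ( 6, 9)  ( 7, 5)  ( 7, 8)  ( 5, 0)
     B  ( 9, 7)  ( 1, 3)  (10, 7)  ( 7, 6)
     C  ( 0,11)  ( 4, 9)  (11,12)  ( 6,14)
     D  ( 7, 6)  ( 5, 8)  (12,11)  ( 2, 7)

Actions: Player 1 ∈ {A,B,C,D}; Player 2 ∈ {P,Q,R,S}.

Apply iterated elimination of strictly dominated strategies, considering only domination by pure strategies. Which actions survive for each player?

IESDS → P1:{B,C,D} P2:{P,R,S}

P2 drop Q (R beats it: A:8>5 B:7>3 C:12>9 D:11>8)
P1 drop A (B beats it: P:9>6 R:10>7 S:7>5)
P1→{B,C,D} P2→{P,R,S}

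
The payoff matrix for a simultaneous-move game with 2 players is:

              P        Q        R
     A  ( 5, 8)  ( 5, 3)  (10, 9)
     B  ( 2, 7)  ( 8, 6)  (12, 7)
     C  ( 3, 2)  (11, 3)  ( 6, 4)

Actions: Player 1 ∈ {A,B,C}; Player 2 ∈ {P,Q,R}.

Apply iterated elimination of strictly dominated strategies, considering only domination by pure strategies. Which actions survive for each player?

IESDS → P1:{A,B} P2:{P,R}

P2 drop Q (R beats it: A:9>3 B:7>6 C:4>3)
P1 drop C (A beats it: P:5>3 R:10>6)
P1→{A,B} P2→{P,R}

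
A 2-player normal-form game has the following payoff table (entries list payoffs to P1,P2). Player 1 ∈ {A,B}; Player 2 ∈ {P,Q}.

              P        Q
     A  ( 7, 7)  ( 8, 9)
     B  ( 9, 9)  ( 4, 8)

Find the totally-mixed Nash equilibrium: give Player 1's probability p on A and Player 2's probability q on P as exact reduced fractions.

p=1/3, q=2/3

P1 indiff ⇒ q·7+(1-q)·8 = q·9+(1-q)·4 ⇒ q(-2) = (1-q)(-4) ⇒ q = 2/3
P2 indiff ⇒ p·7+(1-p)·9 = p·9+(1-p)·8 ⇒ p(-2) = (1-p)(-1) ⇒ p = 1/3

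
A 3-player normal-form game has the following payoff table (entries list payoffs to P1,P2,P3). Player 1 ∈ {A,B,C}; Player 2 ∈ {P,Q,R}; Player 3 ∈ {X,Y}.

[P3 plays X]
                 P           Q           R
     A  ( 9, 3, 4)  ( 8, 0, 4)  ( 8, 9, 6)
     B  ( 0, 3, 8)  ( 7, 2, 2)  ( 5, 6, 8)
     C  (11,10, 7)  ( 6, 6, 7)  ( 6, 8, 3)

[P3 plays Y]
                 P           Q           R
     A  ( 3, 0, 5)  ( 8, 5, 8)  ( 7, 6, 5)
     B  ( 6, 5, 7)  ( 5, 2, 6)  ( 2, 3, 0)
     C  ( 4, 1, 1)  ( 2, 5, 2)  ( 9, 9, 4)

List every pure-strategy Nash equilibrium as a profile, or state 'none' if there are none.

(A,P,X): not NE [P1→C gives 11>9; P2→R gives 9>3; P3→Y gives 5>4]
(A,P,Y): not NE [P1→B gives 6>3; P2→R gives 6>0]
(A,Q,X): not NE [P2→R gives 9>0; P3→Y gives 8>4]
(A,Q,Y): not NE [P2→R gives 6>5]
(A,R,X): NE
(A,R,Y): not NE [P1→C gives 9>7; P3→X gives 6>5]
(B,P,X): not NE [P1→C gives 11>0; P2→R gives 6>3]
(B,P,Y): not NE [P3→X gives 8>7]
(B,Q,X): not NE [P1→A gives 8>7; P2→R gives 6>2; P3→Y gives 6>2]
(B,Q,Y): not NE [P1→A gives 8>5; P2→P gives 5>2]
(B,R,X): not NE [P1→A gives 8>5]
(B,R,Y): not NE [P1→C gives 9>2; P2→P gives 5>3; P3→X gives 8>0]
(C,P,X): NE
(C,P,Y): not NE [P1→B gives 6>4; P2→R gives 9>1; P3→X gives 7>1]
(C,Q,X): not NE [P1→A gives 8>6; P2→P gives 10>6]
(C,Q,Y): not NE [P1→A gives 8>2; P2→R gives 9>5; P3→X gives 7>2]
(C,R,X): not NE [P1→A gives 8>6; P2→P gives 10>8; P3→Y gives 4>3]
(C,R,Y): NE

Nash profiles: (A,R,X), (C,P,X), (C,R,Y)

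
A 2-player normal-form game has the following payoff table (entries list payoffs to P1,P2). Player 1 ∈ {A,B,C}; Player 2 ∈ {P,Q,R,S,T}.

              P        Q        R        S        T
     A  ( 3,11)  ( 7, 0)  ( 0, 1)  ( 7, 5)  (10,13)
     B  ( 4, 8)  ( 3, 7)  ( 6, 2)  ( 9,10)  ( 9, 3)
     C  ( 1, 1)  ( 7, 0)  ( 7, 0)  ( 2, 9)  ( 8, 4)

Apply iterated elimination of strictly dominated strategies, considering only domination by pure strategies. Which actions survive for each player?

P2 drop Q (P beats it: A:11>0 B:8>7 C:1>0)
P2 drop R (P beats it: A:11>1 B:8>2 C:1>0)
P1 drop C (A beats it: P:3>1 S:7>2 T:10>8)
P1→{A,B} P2→{P,S,T}

Remaining: P1:{A,B} P2:{P,S,T}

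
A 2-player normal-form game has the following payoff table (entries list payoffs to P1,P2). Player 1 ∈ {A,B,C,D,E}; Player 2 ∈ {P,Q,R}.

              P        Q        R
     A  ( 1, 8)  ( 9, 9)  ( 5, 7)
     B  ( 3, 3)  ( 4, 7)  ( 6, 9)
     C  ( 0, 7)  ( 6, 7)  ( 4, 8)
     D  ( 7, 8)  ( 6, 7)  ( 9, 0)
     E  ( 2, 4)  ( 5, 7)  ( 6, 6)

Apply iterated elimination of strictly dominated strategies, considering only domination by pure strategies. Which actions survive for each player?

P1 drop B (D beats it: P:7>3 Q:6>4 R:9>6)
P1 drop C (A beats it: P:1>0 Q:9>6 R:5>4)
P1 drop E (D beats it: P:7>2 Q:6>5 R:9>6)
P2 drop R (P beats it: A:8>7 D:8>0)
P1→{A,D} P2→{P,Q}

Survivors P1:{A,D} P2:{P,Q}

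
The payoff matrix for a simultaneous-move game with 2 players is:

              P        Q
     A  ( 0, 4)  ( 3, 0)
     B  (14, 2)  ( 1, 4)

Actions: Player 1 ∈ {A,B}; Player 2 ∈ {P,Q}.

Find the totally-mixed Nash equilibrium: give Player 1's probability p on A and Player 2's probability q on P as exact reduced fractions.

P1 mixes 1/3 on A; P2 mixes 1/8 on P

P1 indiff ⇒ q·0+(1-q)·3 = q·14+(1-q)·1 ⇒ q(-14) = (1-q)(-2) ⇒ q = 1/8
P2 indiff ⇒ p·4+(1-p)·2 = p·0+(1-p)·4 ⇒ p(4) = (1-p)(2) ⇒ p = 1/3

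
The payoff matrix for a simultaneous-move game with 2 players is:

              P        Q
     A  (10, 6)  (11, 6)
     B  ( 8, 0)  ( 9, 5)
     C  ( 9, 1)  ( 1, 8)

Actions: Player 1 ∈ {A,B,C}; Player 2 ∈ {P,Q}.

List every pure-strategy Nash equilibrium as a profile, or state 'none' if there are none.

(A,P): NE
(A,Q): NE
(B,P): not NE [P1→A gives 10>8; P2→Q gives 5>0]
(B,Q): not NE [P1→A gives 11>9]
(C,P): not NE [P1→A gives 10>9; P2→Q gives 8>1]
(C,Q): not NE [P1→A gives 11>1]

PSNE = {(A,P), (A,Q)}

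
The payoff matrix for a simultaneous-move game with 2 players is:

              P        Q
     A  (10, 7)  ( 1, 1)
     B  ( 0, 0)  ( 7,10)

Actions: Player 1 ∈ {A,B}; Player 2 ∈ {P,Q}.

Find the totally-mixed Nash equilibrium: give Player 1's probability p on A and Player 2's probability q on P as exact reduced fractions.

P1 indiff ⇒ q·10+(1-q)·1 = q·0+(1-q)·7 ⇒ q(10) = (1-q)(6) ⇒ q = 3/8
P2 indiff ⇒ p·7+(1-p)·0 = p·1+(1-p)·10 ⇒ p(6) = (1-p)(10) ⇒ p = 5/8

(p,q) = (5/8, 3/8)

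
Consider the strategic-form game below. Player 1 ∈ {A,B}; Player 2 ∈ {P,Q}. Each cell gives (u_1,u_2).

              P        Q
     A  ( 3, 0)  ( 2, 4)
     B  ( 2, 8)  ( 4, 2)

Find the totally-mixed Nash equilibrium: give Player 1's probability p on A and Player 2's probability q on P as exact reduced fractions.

P1 indiff ⇒ q·3+(1-q)·2 = q·2+(1-q)·4 ⇒ q(1) = (1-q)(2) ⇒ q = 2/3
P2 indiff ⇒ p·0+(1-p)·8 = p·4+(1-p)·2 ⇒ p(-4) = (1-p)(-6) ⇒ p = 3/5

P1 mixes 3/5 on A; P2 mixes 2/3 on P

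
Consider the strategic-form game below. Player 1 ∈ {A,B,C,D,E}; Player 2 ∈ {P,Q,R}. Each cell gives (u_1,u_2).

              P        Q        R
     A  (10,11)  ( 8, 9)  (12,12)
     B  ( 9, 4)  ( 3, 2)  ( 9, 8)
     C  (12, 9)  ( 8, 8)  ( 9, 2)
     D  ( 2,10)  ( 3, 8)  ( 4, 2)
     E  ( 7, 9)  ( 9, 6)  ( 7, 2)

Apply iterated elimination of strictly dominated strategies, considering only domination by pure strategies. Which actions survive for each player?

P1 drop B (A beats it: P:10>9 Q:8>3 R:12>9)
P1 drop D (A beats it: P:10>2 Q:8>3 R:12>4)
P2 drop Q (P beats it: A:11>9 C:9>8 E:9>6)
P1 drop E (A beats it: P:10>7 R:12>7)
P1→{A,C} P2→{P,R}

IESDS → P1:{A,C} P2:{P,R}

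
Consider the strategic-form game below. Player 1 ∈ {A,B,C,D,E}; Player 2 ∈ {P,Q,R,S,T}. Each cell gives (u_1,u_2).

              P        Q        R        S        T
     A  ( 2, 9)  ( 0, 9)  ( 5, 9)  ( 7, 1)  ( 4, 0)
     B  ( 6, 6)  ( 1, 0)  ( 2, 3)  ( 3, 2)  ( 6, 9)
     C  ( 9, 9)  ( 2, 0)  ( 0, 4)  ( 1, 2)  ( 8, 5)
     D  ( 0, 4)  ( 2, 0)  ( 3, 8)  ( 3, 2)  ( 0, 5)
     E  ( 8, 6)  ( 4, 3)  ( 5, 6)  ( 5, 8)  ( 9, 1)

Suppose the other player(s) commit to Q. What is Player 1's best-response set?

u_1(A vs Q) = 0
u_1(B vs Q) = 1
u_1(C vs Q) = 2
u_1(D vs Q) = 2
u_1(E vs Q) = 4
max payoff 4 at {E}

P1 best: {E}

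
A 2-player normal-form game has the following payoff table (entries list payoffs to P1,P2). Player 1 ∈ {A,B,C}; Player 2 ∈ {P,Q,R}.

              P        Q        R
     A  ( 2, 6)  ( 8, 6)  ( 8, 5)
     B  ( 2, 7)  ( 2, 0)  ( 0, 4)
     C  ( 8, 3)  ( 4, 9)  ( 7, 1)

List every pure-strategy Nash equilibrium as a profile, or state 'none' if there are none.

(A,P): not NE [P1→C gives 8>2]
(A,Q): NE
(A,R): not NE [P2→Q gives 6>5]
(B,P): not NE [P1→C gives 8>2]
(B,Q): not NE [P1→A gives 8>2; P2→P gives 7>0]
(B,R): not NE [P1→A gives 8>0; P2→P gives 7>4]
(C,P): not NE [P2→Q gives 9>3]
(C,Q): not NE [P1→A gives 8>4]
(C,R): not NE [P1→A gives 8>7; P2→Q gives 9>1]

NE set: (A,Q)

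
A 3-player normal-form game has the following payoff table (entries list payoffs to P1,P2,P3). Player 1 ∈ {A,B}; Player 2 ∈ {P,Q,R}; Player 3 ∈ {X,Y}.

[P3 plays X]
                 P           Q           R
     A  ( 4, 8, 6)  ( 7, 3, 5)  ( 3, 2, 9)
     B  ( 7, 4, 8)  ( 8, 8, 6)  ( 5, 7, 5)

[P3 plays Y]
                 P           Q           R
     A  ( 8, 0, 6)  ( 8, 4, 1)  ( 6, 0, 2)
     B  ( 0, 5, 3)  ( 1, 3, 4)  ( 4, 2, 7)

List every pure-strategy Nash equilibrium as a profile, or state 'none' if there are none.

PSNE = {(B,Q,X)}

(A,P,X): not NE [P1→B gives 7>4]
(A,P,Y): not NE [P2→Q gives 4>0]
(A,Q,X): not NE [P1→B gives 8>7; P2→P gives 8>3]
(A,Q,Y): not NE [P3→X gives 5>1]
(A,R,X): not NE [P1→B gives 5>3; P2→P gives 8>2]
(A,R,Y): not NE [P2→Q gives 4>0; P3→X gives 9>2]
(B,P,X): not NE [P2→Q gives 8>4]
(B,P,Y): not NE [P1→A gives 8>0; P3→X gives 8>3]
(B,Q,X): NE
(B,Q,Y): not NE [P1→A gives 8>1; P2→P gives 5>3; P3→X gives 6>4]
(B,R,X): not NE [P2→Q gives 8>7; P3→Y gives 7>5]
(B,R,Y): not NE [P1→A gives 6>4; P2→P gives 5>2]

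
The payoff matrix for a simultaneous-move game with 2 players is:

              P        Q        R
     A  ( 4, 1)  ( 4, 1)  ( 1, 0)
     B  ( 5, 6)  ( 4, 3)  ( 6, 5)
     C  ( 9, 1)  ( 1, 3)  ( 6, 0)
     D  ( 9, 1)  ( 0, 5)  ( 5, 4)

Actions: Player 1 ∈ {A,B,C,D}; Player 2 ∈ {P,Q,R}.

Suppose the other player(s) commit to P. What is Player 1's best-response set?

u_1(A vs P) = 4
u_1(B vs P) = 5
u_1(C vs P) = 9
u_1(D vs P) = 9
max payoff 9 at {C,D}

argmax u_1 = {C,D}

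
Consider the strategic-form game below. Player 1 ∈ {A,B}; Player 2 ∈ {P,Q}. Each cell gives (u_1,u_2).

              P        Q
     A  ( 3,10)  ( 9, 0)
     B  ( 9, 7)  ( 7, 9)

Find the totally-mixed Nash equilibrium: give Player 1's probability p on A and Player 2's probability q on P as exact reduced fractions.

(p,q) = (1/6, 1/4)

P1 indiff ⇒ q·3+(1-q)·9 = q·9+(1-q)·7 ⇒ q(-6) = (1-q)(-2) ⇒ q = 1/4
P2 indiff ⇒ p·10+(1-p)·7 = p·0+(1-p)·9 ⇒ p(10) = (1-p)(2) ⇒ p = 1/6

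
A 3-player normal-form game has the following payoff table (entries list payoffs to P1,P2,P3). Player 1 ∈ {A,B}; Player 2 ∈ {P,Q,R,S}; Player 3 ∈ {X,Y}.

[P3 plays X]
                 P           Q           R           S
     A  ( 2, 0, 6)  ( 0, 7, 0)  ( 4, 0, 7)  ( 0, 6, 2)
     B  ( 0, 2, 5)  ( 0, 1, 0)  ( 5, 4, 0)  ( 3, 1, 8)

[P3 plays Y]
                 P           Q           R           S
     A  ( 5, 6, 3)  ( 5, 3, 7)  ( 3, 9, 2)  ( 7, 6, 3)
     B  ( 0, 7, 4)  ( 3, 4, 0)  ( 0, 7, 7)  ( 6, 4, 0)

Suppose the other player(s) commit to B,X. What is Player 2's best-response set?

u_2(P vs B,X) = 2
u_2(Q vs B,X) = 1
u_2(R vs B,X) = 4
u_2(S vs B,X) = 1
max payoff 4 at {R}

argmax u_2 = {R}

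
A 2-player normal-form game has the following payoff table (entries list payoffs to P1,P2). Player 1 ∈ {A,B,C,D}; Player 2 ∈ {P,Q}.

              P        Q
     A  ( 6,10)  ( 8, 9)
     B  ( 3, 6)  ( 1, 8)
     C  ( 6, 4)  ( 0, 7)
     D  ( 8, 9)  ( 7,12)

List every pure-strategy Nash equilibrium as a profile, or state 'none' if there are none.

Equilibria: none

(A,P): not NE [P1→D gives 8>6]
(A,Q): not NE [P2→P gives 10>9]
(B,P): not NE [P1→D gives 8>3; P2→Q gives 8>6]
(B,Q): not NE [P1→A gives 8>1]
(C,P): not NE [P1→D gives 8>6; P2→Q gives 7>4]
(C,Q): not NE [P1→A gives 8>0]
(D,P): not NE [P2→Q gives 12>9]
(D,Q): not NE [P1→A gives 8>7]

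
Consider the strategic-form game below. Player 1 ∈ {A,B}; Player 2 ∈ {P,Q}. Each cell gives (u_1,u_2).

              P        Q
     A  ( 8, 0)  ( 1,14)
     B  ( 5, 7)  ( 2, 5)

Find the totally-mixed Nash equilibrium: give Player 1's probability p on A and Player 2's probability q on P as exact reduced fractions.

P1 mixes 1/8 on A; P2 mixes 1/4 on P

P1 indiff ⇒ q·8+(1-q)·1 = q·5+(1-q)·2 ⇒ q(3) = (1-q)(1) ⇒ q = 1/4
P2 indiff ⇒ p·0+(1-p)·7 = p·14+(1-p)·5 ⇒ p(-14) = (1-p)(-2) ⇒ p = 1/8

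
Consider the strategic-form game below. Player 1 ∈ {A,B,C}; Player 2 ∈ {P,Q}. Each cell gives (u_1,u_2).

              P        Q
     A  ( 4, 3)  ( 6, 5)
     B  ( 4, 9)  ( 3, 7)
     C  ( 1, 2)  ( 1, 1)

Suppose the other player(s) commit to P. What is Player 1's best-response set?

BR_1 = {A,B}

u_1(A vs P) = 4
u_1(B vs P) = 4
u_1(C vs P) = 1
max payoff 4 at {A,B}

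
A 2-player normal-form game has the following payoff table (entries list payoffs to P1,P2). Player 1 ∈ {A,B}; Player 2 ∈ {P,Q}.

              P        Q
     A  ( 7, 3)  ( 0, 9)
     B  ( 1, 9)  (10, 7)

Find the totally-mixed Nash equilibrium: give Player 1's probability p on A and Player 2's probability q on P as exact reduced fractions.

P1 indiff ⇒ q·7+(1-q)·0 = q·1+(1-q)·10 ⇒ q(6) = (1-q)(10) ⇒ q = 5/8
P2 indiff ⇒ p·3+(1-p)·9 = p·9+(1-p)·7 ⇒ p(-6) = (1-p)(-2) ⇒ p = 1/4

(p,q) = (1/4, 5/8)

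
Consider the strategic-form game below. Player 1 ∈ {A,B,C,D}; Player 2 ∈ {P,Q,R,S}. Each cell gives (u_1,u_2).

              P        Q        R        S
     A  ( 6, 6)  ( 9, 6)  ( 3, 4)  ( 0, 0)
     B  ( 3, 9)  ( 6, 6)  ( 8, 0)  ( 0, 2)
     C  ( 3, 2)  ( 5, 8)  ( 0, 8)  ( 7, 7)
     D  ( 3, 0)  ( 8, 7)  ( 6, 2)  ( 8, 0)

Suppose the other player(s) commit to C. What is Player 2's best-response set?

u_2(P vs C) = 2
u_2(Q vs C) = 8
u_2(R vs C) = 8
u_2(S vs C) = 7
max payoff 8 at {Q,R}

argmax u_2 = {Q,R}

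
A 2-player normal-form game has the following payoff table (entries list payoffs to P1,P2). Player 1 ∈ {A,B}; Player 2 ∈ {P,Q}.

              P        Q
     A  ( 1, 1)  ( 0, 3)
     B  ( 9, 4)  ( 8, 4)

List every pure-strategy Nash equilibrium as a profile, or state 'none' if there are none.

(A,P): not NE [P1→B gives 9>1; P2→Q gives 3>1]
(A,Q): not NE [P1→B gives 8>0]
(B,P): NE
(B,Q): NE

PSNE = {(B,P), (B,Q)}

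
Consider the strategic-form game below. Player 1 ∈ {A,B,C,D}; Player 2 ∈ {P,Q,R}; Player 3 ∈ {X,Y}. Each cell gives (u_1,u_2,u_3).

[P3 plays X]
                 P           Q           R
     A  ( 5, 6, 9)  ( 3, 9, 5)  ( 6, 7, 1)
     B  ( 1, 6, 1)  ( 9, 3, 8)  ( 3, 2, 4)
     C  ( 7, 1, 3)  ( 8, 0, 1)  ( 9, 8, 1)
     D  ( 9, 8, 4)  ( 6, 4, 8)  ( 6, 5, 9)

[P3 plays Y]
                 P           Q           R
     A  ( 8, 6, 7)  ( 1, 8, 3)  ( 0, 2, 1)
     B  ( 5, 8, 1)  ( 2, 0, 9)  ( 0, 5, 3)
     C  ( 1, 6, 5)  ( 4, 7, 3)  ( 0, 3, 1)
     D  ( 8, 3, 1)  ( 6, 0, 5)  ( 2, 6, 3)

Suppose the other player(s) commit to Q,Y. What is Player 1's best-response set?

u_1(A vs Q,Y) = 1
u_1(B vs Q,Y) = 2
u_1(C vs Q,Y) = 4
u_1(D vs Q,Y) = 6
max payoff 6 at {D}

argmax u_1 = {D}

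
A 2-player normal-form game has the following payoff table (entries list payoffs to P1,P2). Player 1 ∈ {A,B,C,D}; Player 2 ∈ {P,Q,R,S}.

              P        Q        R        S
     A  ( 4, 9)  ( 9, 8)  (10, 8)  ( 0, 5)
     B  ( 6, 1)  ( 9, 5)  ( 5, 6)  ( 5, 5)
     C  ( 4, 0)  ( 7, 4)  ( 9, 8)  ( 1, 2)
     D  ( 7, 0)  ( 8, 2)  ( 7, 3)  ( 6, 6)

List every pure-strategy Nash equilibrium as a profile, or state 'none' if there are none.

PSNE = {(D,S)}

(A,P): not NE [P1→D gives 7>4]
(A,Q): not NE [P2→P gives 9>8]
(A,R): not NE [P2→P gives 9>8]
(A,S): not NE [P1→D gives 6>0; P2→P gives 9>5]
(B,P): not NE [P1→D gives 7>6; P2→R gives 6>1]
(B,Q): not NE [P2→R gives 6>5]
(B,R): not NE [P1→A gives 10>5]
(B,S): not NE [P1→D gives 6>5; P2→R gives 6>5]
(C,P): not NE [P1→D gives 7>4; P2→R gives 8>0]
(C,Q): not NE [P1→B gives 9>7; P2→R gives 8>4]
(C,R): not NE [P1→A gives 10>9]
(C,S): not NE [P1→D gives 6>1; P2→R gives 8>2]
(D,P): not NE [P2→S gives 6>0]
(D,Q): not NE [P1→B gives 9>8; P2→S gives 6>2]
(D,R): not NE [P1→A gives 10>7; P2→S gives 6>3]
(D,S): NE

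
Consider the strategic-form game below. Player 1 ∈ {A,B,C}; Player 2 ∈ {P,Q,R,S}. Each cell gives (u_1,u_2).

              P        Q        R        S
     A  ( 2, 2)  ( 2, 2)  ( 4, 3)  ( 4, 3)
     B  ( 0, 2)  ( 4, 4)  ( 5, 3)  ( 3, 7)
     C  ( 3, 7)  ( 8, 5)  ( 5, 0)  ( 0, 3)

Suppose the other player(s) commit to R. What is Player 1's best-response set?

u_1(A vs R) = 4
u_1(B vs R) = 5
u_1(C vs R) = 5
max payoff 5 at {B,C}

argmax u_1 = {B,C}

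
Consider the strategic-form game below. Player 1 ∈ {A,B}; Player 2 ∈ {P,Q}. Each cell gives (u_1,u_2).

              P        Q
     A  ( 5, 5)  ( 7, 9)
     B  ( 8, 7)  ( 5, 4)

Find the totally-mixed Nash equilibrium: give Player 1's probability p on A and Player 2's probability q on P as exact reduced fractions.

(p,q) = (3/7, 2/5)

P1 indiff ⇒ q·5+(1-q)·7 = q·8+(1-q)·5 ⇒ q(-3) = (1-q)(-2) ⇒ q = 2/5
P2 indiff ⇒ p·5+(1-p)·7 = p·9+(1-p)·4 ⇒ p(-4) = (1-p)(-3) ⇒ p = 3/7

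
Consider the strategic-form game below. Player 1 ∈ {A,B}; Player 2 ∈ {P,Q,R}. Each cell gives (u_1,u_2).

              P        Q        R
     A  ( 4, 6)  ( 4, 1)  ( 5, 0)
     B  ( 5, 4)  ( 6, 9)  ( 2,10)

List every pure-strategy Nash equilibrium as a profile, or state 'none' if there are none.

No pure NE.

(A,P): not NE [P1→B gives 5>4]
(A,Q): not NE [P1→B gives 6>4; P2→P gives 6>1]
(A,R): not NE [P2→P gives 6>0]
(B,P): not NE [P2→R gives 10>4]
(B,Q): not NE [P2→R gives 10>9]
(B,R): not NE [P1→A gives 5>2]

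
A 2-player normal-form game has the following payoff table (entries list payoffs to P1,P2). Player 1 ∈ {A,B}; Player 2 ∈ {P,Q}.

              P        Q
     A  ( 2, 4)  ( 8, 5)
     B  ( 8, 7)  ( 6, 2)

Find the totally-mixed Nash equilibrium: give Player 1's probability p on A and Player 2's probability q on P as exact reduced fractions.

P1 mixes 5/6 on A; P2 mixes 1/4 on P

P1 indiff ⇒ q·2+(1-q)·8 = q·8+(1-q)·6 ⇒ q(-6) = (1-q)(-2) ⇒ q = 1/4
P2 indiff ⇒ p·4+(1-p)·7 = p·5+(1-p)·2 ⇒ p(-1) = (1-p)(-5) ⇒ p = 5/6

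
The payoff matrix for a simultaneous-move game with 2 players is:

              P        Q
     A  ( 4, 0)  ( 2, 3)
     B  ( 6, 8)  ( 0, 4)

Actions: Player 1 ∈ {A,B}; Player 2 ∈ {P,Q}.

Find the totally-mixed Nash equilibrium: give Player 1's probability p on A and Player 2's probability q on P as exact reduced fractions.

P1 indiff ⇒ q·4+(1-q)·2 = q·6+(1-q)·0 ⇒ q(-2) = (1-q)(-2) ⇒ q = 1/2
P2 indiff ⇒ p·0+(1-p)·8 = p·3+(1-p)·4 ⇒ p(-3) = (1-p)(-4) ⇒ p = 4/7

P1 mixes 4/7 on A; P2 mixes 1/2 on P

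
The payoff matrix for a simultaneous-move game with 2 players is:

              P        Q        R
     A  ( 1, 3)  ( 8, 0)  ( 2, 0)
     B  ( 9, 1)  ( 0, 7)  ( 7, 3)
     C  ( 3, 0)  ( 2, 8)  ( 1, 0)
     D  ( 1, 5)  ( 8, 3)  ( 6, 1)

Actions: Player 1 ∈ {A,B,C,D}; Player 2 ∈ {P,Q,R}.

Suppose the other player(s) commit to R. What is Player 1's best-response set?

u_1(A vs R) = 2
u_1(B vs R) = 7
u_1(C vs R) = 1
u_1(D vs R) = 6
max payoff 7 at {B}

BR_1 = {B}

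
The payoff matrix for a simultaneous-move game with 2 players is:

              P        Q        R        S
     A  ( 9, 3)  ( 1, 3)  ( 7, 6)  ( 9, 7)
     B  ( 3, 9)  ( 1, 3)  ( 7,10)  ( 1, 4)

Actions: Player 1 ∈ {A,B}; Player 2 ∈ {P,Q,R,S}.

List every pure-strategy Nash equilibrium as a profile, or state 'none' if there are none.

(A,P): not NE [P2→S gives 7>3]
(A,Q): not NE [P2→S gives 7>3]
(A,R): not NE [P2→S gives 7>6]
(A,S): NE
(B,P): not NE [P1→A gives 9>3; P2→R gives 10>9]
(B,Q): not NE [P2→R gives 10>3]
(B,R): NE
(B,S): not NE [P1→A gives 9>1; P2→R gives 10>4]

NE set: (A,S), (B,R)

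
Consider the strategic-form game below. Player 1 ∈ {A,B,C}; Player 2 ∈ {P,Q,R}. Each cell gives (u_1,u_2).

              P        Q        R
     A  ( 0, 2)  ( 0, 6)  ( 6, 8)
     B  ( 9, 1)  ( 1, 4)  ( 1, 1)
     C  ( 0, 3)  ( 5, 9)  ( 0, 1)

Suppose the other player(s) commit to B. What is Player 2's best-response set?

argmax u_2 = {Q}

u_2(P vs B) = 1
u_2(Q vs B) = 4
u_2(R vs B) = 1
max payoff 4 at {Q}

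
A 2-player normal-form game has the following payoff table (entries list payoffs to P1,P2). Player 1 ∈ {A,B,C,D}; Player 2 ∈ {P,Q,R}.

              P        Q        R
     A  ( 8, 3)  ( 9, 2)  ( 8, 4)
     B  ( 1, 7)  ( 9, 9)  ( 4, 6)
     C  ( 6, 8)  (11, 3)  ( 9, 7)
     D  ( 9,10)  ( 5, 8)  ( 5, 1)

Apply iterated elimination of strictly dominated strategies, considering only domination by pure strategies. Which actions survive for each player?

Remaining: P1:{A,C,D} P2:{P,R}

P1 drop B (C beats it: P:6>1 Q:11>9 R:9>4)
P2 drop Q (P beats it: A:3>2 C:8>3 D:10>8)
P1→{A,C,D} P2→{P,R}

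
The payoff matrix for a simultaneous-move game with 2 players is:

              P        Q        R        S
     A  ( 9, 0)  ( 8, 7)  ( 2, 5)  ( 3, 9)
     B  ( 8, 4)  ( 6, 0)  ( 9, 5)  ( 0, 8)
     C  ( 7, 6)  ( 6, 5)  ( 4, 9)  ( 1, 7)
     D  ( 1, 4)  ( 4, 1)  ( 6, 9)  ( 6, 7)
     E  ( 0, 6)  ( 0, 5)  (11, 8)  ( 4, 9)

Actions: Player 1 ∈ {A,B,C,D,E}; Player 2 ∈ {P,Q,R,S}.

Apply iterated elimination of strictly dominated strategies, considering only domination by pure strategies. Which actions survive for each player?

Survivors P1:{D,E} P2:{R,S}

P2 drop P (R beats it: A:5>0 B:5>4 C:9>6 D:9>4 E:8>6)
P2 drop Q (S beats it: A:9>7 B:8>0 C:7>5 D:7>1 E:9>5)
P1 drop A (D beats it: R:6>2 S:6>3)
P1 drop B (E beats it: R:11>9 S:4>0)
P1 drop C (D beats it: R:6>4 S:6>1)
P1→{D,E} P2→{R,S}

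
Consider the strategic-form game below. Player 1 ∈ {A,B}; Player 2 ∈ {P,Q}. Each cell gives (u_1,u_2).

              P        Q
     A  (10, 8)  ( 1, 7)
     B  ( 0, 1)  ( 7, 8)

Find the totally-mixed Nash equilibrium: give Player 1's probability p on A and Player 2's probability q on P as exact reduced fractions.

P1 indiff ⇒ q·10+(1-q)·1 = q·0+(1-q)·7 ⇒ q(10) = (1-q)(6) ⇒ q = 3/8
P2 indiff ⇒ p·8+(1-p)·1 = p·7+(1-p)·8 ⇒ p(1) = (1-p)(7) ⇒ p = 7/8

p=7/8, q=3/8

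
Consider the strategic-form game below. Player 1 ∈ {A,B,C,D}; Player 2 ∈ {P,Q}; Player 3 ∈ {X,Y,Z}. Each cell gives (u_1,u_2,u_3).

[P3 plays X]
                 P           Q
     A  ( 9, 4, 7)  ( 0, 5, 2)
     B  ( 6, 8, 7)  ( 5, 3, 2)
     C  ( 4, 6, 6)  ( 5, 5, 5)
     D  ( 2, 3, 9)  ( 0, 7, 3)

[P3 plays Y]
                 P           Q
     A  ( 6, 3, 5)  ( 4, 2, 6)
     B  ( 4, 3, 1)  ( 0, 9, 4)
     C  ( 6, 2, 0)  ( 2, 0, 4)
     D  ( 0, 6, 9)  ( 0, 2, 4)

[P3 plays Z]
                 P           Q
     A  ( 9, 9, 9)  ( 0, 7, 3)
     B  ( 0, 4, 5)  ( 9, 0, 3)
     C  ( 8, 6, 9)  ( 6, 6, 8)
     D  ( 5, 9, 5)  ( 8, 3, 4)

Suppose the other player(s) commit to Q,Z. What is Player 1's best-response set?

P1 best: {B}

u_1(A vs Q,Z) = 0
u_1(B vs Q,Z) = 9
u_1(C vs Q,Z) = 6
u_1(D vs Q,Z) = 8
max payoff 9 at {B}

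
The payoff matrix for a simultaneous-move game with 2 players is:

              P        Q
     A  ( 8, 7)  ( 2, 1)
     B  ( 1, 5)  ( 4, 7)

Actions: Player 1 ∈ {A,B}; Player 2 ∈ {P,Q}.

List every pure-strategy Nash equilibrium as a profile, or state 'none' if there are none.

(A,P): NE
(A,Q): not NE [P1→B gives 4>2; P2→P gives 7>1]
(B,P): not NE [P1→A gives 8>1; P2→Q gives 7>5]
(B,Q): NE

Nash profiles: (A,P), (B,Q)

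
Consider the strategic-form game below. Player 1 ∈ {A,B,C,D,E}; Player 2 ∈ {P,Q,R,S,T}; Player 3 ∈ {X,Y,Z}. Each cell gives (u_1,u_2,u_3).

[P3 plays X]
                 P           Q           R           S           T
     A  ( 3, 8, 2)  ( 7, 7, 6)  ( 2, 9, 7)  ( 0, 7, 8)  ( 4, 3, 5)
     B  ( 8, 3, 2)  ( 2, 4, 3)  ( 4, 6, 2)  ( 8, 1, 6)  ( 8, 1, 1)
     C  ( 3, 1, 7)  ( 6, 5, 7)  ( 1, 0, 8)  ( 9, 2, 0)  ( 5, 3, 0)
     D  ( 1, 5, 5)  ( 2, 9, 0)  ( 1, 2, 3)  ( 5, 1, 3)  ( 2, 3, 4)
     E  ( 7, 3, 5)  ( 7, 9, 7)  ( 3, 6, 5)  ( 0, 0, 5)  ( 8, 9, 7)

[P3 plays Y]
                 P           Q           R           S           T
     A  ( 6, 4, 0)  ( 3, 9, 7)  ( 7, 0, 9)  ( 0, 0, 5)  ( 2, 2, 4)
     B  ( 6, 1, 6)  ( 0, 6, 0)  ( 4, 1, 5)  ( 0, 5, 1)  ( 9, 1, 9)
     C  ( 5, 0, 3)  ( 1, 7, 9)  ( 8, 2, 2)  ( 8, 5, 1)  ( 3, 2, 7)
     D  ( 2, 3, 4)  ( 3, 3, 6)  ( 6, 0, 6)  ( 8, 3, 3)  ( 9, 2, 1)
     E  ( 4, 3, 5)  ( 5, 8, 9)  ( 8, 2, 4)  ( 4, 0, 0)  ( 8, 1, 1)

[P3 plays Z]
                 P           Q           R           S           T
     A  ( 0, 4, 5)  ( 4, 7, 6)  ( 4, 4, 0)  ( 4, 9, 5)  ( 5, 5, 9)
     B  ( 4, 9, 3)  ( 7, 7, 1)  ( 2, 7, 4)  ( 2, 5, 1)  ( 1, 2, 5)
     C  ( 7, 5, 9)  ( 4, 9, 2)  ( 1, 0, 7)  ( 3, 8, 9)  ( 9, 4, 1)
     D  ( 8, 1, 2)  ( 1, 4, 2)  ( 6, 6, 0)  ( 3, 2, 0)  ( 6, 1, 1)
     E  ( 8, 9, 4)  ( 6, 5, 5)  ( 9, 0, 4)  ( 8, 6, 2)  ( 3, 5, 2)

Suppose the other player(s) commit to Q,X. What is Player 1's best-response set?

u_1(A vs Q,X) = 7
u_1(B vs Q,X) = 2
u_1(C vs Q,X) = 6
u_1(D vs Q,X) = 2
u_1(E vs Q,X) = 7
max payoff 7 at {A,E}

argmax u_1 = {A,E}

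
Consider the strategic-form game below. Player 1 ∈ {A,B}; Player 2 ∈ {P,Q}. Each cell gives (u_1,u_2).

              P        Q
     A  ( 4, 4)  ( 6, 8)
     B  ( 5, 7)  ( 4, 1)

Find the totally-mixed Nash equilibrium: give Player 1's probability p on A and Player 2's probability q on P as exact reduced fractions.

P1 indiff ⇒ q·4+(1-q)·6 = q·5+(1-q)·4 ⇒ q(-1) = (1-q)(-2) ⇒ q = 2/3
P2 indiff ⇒ p·4+(1-p)·7 = p·8+(1-p)·1 ⇒ p(-4) = (1-p)(-6) ⇒ p = 3/5

(p,q) = (3/5, 2/3)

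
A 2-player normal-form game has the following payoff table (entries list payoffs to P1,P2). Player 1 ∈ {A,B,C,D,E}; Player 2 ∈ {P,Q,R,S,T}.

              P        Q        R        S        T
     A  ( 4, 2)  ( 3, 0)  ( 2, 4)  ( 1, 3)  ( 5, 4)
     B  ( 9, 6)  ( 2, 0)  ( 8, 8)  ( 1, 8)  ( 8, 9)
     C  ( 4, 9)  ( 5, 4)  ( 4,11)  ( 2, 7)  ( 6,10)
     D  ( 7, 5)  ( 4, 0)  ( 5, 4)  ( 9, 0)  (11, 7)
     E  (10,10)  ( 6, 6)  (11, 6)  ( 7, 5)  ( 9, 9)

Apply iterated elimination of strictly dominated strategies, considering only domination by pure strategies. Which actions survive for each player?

IESDS → P1:{D,E} P2:{P,T}

P1 drop A (D beats it: P:7>4 Q:4>3 R:5>2 S:9>1 T:11>5)
P1 drop B (E beats it: P:10>9 Q:6>2 R:11>8 S:7>1 T:9>8)
P1 drop C (E beats it: P:10>4 Q:6>5 R:11>4 S:7>2 T:9>6)
P2 drop Q (P beats it: D:5>0 E:10>6)
P2 drop R (P beats it: D:5>4 E:10>6)
P2 drop S (P beats it: D:5>0 E:10>5)
P1→{D,E} P2→{P,T}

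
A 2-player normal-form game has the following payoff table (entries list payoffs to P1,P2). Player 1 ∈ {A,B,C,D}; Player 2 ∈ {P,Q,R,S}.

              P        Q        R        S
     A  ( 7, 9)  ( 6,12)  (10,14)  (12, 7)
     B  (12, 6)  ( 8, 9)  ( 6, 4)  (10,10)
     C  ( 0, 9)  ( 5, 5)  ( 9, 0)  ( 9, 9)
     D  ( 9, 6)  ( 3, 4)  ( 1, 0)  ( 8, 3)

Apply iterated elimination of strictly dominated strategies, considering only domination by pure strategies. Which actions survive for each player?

P1 drop C (A beats it: P:7>0 Q:6>5 R:10>9 S:12>9)
P1 drop D (B beats it: P:12>9 Q:8>3 R:6>1 S:10>8)
P2 drop P (Q beats it: A:12>9 B:9>6)
P1→{A,B} P2→{Q,R,S}

Survivors P1:{A,B} P2:{Q,R,S}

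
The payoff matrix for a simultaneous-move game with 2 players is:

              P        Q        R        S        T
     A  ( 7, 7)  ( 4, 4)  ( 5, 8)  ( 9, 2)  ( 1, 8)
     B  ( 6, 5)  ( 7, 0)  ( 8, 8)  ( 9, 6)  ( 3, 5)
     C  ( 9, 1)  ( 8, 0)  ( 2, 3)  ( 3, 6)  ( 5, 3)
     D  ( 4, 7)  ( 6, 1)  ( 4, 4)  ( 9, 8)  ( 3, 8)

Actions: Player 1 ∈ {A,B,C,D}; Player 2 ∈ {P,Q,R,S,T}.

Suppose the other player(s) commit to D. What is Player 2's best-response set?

BR_2 = {S,T}

u_2(P vs D) = 7
u_2(Q vs D) = 1
u_2(R vs D) = 4
u_2(S vs D) = 8
u_2(T vs D) = 8
max payoff 8 at {S,T}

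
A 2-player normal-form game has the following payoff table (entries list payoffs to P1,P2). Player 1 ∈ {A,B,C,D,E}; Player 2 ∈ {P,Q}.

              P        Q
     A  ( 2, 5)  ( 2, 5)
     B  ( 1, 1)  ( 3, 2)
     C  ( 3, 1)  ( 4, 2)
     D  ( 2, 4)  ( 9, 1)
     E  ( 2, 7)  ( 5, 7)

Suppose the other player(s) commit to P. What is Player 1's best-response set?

u_1(A vs P) = 2
u_1(B vs P) = 1
u_1(C vs P) = 3
u_1(D vs P) = 2
u_1(E vs P) = 2
max payoff 3 at {C}

argmax u_1 = {C}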